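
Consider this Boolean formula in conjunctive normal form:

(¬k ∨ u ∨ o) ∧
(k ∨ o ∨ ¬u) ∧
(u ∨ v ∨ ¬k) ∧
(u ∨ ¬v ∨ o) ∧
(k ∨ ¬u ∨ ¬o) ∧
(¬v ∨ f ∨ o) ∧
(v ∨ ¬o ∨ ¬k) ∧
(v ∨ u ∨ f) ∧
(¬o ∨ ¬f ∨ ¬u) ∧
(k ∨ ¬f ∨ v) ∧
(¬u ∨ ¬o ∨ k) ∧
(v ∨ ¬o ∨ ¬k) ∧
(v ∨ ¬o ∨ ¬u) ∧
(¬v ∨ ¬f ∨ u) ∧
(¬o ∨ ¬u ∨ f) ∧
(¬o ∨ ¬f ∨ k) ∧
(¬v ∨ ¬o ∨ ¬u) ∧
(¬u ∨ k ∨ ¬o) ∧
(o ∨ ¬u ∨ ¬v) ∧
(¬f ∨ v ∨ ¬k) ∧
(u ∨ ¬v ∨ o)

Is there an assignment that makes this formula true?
Yes

Yes, the formula is satisfiable.

One satisfying assignment is: u=True, f=False, k=True, o=False, v=False

Verification: With this assignment, all 21 clauses evaluate to true.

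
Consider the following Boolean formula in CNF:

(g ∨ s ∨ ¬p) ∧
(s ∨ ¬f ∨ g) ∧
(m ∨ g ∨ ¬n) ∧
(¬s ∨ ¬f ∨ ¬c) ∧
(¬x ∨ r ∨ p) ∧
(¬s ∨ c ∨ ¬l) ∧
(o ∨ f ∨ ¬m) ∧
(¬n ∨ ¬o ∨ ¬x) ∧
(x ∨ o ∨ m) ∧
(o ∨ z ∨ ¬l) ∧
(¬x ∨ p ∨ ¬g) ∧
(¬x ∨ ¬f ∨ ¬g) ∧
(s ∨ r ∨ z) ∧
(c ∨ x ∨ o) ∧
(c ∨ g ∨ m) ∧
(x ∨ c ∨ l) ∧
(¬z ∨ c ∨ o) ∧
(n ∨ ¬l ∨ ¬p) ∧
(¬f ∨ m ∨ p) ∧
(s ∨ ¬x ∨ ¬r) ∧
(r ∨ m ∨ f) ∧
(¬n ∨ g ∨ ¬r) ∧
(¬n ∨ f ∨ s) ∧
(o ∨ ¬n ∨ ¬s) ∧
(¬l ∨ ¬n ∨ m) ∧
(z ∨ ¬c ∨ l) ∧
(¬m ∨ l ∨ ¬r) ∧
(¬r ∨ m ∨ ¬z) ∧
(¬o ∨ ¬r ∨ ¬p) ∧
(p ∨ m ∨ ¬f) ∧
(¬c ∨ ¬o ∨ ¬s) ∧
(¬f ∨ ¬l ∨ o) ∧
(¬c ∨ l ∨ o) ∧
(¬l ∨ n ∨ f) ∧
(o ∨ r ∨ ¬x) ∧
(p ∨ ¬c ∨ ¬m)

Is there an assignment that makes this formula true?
Yes

Yes, the formula is satisfiable.

One satisfying assignment is: f=False, s=True, x=True, g=True, z=False, r=True, l=False, n=False, m=False, c=False, o=False, p=True

Verification: With this assignment, all 36 clauses evaluate to true.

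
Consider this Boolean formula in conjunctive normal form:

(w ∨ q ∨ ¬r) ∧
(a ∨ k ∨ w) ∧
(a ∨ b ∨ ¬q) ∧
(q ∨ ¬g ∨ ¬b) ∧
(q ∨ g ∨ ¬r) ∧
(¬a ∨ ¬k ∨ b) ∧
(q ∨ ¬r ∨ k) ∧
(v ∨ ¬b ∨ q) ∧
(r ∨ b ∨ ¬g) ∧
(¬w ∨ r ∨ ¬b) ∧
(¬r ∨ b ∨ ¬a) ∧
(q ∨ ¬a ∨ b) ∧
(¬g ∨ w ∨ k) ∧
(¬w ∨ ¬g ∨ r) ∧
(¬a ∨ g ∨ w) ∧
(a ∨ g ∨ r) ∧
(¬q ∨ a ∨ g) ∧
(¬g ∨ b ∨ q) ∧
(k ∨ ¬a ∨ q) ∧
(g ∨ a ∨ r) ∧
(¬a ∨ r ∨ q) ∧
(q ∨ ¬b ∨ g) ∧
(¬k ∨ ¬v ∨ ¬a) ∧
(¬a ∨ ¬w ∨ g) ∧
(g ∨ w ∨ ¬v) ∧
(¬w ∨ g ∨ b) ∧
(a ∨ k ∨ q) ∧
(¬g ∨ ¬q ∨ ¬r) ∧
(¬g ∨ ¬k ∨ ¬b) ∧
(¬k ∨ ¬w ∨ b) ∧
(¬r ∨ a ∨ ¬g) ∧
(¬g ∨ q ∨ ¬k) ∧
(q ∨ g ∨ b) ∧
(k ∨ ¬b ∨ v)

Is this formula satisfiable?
No

No, the formula is not satisfiable.

No assignment of truth values to the variables can make all 34 clauses true simultaneously.

The formula is UNSAT (unsatisfiable).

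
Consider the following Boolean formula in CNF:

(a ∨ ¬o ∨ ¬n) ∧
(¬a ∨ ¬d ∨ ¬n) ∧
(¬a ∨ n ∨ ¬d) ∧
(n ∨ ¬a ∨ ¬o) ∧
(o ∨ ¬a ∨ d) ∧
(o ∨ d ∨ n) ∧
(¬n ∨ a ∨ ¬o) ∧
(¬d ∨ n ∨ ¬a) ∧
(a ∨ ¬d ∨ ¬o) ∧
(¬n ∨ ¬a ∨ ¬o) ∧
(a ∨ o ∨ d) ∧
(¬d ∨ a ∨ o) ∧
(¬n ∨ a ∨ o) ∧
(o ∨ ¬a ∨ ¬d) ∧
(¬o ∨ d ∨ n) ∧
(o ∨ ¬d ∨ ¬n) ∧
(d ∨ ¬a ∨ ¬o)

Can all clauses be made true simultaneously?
No

No, the formula is not satisfiable.

No assignment of truth values to the variables can make all 17 clauses true simultaneously.

The formula is UNSAT (unsatisfiable).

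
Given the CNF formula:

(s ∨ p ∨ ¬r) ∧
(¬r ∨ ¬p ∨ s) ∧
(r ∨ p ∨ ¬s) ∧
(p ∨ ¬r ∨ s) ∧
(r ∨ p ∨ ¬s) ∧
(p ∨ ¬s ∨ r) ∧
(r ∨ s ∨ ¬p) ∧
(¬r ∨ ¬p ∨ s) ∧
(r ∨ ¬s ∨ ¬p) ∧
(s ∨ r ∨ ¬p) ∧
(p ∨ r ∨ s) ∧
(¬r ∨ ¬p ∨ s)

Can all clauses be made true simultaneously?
Yes

Yes, the formula is satisfiable.

One satisfying assignment is: s=True, p=False, r=True

Verification: With this assignment, all 12 clauses evaluate to true.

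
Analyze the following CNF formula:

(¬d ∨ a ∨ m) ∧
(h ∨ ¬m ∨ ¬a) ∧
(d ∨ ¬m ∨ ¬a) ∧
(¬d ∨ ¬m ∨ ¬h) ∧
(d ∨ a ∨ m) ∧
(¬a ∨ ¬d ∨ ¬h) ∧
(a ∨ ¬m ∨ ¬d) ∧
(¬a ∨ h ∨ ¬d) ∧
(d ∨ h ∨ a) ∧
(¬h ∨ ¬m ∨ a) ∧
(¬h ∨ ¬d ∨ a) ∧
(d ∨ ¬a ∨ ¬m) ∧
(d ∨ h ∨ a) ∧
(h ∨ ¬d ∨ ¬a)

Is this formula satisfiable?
Yes

Yes, the formula is satisfiable.

One satisfying assignment is: m=False, h=False, d=False, a=True

Verification: With this assignment, all 14 clauses evaluate to true.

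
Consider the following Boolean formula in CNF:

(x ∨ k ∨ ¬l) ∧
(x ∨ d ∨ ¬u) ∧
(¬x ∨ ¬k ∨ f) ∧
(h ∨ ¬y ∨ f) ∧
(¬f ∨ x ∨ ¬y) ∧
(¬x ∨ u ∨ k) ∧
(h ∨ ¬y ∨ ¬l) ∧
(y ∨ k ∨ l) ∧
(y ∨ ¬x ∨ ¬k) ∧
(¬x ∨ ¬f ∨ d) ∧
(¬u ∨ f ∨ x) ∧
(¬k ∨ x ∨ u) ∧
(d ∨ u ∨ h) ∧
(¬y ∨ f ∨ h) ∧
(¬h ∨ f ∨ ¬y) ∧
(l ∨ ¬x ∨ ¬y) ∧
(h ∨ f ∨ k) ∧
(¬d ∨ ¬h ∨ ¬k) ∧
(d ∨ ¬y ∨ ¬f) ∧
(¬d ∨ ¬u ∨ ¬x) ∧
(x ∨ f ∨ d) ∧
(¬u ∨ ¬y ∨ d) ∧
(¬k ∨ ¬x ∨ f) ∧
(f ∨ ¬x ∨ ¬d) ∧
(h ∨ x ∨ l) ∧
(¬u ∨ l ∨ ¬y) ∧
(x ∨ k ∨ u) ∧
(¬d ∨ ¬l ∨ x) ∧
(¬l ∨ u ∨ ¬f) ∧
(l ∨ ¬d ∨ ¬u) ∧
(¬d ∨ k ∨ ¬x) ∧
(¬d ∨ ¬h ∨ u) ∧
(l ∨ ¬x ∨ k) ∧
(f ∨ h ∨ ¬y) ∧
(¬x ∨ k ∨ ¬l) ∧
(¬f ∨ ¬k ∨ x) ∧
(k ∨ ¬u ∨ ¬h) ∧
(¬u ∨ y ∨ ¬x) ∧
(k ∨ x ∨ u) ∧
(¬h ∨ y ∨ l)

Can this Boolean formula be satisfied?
No

No, the formula is not satisfiable.

No assignment of truth values to the variables can make all 40 clauses true simultaneously.

The formula is UNSAT (unsatisfiable).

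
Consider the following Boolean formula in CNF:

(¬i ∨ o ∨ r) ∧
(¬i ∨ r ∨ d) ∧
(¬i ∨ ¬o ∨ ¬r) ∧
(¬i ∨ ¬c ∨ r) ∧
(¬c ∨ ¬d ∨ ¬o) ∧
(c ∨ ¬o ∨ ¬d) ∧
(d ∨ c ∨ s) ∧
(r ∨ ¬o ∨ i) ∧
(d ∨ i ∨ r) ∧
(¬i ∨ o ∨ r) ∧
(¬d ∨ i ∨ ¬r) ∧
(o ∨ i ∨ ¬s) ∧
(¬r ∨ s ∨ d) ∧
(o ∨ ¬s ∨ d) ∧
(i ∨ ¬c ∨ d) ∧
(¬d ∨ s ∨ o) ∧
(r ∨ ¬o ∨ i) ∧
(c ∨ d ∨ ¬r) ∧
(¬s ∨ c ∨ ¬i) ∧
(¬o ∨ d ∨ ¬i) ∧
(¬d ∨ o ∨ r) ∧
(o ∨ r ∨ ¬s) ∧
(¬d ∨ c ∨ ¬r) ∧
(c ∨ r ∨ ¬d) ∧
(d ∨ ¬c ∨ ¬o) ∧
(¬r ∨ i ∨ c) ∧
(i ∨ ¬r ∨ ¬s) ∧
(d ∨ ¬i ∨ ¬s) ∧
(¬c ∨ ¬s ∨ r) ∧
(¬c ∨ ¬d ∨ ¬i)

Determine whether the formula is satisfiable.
No

No, the formula is not satisfiable.

No assignment of truth values to the variables can make all 30 clauses true simultaneously.

The formula is UNSAT (unsatisfiable).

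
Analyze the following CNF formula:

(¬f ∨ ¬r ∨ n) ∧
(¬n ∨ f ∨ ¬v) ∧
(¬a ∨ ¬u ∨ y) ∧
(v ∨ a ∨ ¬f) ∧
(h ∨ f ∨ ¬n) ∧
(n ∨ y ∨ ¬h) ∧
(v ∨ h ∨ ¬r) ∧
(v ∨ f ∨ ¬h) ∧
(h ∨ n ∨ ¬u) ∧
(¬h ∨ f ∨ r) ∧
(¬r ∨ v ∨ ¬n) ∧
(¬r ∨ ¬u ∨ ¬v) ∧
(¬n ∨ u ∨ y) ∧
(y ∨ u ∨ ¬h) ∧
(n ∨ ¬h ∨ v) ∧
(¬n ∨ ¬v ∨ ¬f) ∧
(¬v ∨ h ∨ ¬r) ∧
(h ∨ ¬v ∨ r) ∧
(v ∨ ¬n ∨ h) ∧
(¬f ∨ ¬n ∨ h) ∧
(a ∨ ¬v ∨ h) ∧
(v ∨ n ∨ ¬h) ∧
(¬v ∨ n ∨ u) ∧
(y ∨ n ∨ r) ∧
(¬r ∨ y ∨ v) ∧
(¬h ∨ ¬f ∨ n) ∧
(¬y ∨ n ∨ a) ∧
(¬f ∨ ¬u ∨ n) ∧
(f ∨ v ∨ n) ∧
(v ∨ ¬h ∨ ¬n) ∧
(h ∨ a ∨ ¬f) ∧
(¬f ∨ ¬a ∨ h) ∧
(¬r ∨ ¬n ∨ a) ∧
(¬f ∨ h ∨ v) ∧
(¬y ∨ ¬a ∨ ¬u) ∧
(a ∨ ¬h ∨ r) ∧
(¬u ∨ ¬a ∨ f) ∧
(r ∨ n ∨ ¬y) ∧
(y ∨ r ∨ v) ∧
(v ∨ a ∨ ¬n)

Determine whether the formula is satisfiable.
No

No, the formula is not satisfiable.

No assignment of truth values to the variables can make all 40 clauses true simultaneously.

The formula is UNSAT (unsatisfiable).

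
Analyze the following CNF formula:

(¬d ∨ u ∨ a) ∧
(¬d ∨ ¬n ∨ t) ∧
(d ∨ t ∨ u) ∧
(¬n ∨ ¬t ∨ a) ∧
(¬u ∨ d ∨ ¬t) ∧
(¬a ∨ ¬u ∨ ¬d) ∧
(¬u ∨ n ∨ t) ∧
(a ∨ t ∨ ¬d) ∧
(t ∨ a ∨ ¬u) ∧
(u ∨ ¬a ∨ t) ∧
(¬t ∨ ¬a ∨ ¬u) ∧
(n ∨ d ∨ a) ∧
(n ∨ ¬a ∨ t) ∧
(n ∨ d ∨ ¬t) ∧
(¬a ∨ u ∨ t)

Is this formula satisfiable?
Yes

Yes, the formula is satisfiable.

One satisfying assignment is: d=True, t=True, n=False, a=True, u=False

Verification: With this assignment, all 15 clauses evaluate to true.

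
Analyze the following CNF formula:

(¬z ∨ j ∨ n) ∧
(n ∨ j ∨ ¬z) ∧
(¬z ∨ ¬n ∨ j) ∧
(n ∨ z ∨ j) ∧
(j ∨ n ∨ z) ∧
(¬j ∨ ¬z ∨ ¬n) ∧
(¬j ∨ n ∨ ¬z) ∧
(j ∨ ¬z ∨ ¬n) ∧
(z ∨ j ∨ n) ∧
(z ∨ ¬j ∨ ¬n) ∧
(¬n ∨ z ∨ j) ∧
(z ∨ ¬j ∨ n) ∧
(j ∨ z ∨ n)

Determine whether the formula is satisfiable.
No

No, the formula is not satisfiable.

No assignment of truth values to the variables can make all 13 clauses true simultaneously.

The formula is UNSAT (unsatisfiable).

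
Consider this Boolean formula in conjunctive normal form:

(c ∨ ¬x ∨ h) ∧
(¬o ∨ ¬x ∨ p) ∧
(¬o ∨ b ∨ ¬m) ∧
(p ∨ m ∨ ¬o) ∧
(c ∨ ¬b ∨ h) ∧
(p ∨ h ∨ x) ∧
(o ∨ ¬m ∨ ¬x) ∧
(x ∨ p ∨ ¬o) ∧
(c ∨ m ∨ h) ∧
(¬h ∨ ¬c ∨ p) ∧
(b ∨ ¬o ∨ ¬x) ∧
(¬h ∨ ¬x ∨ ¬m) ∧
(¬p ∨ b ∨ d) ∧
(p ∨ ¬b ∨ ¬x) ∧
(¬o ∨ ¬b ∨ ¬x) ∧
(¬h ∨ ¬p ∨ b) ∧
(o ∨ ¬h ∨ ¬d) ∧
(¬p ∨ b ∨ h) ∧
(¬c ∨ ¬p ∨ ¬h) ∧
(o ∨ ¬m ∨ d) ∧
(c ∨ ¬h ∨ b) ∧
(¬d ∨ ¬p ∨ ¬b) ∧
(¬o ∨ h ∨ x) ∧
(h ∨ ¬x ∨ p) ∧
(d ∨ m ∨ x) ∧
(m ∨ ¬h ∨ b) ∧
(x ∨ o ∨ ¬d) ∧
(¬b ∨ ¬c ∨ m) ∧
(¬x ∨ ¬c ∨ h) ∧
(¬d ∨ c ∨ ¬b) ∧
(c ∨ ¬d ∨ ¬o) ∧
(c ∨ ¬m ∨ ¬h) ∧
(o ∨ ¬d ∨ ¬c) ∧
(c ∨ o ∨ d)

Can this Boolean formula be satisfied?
No

No, the formula is not satisfiable.

No assignment of truth values to the variables can make all 34 clauses true simultaneously.

The formula is UNSAT (unsatisfiable).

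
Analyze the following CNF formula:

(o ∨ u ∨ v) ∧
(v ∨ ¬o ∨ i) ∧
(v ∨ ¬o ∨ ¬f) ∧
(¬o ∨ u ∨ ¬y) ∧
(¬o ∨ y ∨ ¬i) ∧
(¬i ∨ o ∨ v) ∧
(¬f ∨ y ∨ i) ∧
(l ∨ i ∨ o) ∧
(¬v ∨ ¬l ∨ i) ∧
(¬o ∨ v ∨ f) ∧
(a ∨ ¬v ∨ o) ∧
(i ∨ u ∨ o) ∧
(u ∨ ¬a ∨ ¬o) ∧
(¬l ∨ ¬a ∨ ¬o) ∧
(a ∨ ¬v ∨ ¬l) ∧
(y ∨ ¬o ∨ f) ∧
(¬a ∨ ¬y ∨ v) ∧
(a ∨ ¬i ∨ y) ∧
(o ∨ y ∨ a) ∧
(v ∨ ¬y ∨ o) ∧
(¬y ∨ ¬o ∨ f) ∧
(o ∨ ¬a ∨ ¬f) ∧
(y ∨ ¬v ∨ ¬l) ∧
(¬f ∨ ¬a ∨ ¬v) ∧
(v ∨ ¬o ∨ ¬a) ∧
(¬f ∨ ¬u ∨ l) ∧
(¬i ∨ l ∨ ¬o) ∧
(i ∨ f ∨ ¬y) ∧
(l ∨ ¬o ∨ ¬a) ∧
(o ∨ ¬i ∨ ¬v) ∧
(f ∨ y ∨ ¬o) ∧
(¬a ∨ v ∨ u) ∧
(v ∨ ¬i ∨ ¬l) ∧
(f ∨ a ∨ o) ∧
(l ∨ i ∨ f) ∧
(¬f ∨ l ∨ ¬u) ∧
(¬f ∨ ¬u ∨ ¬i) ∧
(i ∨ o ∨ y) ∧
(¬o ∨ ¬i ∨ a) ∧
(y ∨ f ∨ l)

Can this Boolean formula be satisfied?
No

No, the formula is not satisfiable.

No assignment of truth values to the variables can make all 40 clauses true simultaneously.

The formula is UNSAT (unsatisfiable).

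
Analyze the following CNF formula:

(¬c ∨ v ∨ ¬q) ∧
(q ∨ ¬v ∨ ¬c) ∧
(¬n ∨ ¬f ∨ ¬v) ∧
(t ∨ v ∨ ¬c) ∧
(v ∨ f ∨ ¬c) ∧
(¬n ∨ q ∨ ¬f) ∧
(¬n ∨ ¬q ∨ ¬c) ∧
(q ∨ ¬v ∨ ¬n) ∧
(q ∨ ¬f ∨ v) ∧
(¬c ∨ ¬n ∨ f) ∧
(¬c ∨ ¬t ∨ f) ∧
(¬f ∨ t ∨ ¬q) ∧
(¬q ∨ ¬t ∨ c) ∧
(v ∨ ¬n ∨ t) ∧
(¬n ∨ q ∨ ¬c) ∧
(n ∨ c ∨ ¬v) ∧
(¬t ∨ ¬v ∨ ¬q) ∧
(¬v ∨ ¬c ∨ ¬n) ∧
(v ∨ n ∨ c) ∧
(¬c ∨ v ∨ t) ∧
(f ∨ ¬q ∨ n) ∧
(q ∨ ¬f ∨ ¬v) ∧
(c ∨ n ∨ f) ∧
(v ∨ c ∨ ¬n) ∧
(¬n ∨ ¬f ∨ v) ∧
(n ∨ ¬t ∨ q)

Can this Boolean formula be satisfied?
Yes

Yes, the formula is satisfiable.

One satisfying assignment is: t=False, q=True, f=False, c=False, n=True, v=True

Verification: With this assignment, all 26 clauses evaluate to true.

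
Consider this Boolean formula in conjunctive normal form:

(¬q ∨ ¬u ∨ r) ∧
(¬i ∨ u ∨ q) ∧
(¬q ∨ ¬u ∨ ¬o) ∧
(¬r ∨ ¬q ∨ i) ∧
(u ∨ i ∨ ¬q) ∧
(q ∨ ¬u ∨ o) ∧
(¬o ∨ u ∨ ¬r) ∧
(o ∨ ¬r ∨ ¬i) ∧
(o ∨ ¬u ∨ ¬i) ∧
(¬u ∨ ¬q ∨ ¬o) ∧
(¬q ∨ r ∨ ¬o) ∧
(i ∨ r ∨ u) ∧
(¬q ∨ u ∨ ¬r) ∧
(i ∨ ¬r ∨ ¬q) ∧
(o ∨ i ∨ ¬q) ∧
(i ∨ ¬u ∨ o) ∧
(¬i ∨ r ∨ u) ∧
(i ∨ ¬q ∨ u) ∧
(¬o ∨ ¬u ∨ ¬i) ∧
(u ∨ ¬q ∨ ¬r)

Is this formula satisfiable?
Yes

Yes, the formula is satisfiable.

One satisfying assignment is: o=False, r=True, q=False, u=False, i=False

Verification: With this assignment, all 20 clauses evaluate to true.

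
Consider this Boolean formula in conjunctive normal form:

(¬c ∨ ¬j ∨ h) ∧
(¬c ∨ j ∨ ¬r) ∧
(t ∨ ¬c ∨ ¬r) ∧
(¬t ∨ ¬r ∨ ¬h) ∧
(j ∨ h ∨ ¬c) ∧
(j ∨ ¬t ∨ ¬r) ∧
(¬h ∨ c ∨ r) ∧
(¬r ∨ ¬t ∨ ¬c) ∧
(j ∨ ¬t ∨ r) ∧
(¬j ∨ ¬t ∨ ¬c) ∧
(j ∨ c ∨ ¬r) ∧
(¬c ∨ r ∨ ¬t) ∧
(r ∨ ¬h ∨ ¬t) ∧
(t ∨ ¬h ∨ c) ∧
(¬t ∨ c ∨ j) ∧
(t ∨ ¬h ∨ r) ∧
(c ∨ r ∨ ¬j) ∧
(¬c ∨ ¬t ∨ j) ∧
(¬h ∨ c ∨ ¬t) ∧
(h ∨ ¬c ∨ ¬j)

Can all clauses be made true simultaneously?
Yes

Yes, the formula is satisfiable.

One satisfying assignment is: j=False, r=False, c=False, t=False, h=False

Verification: With this assignment, all 20 clauses evaluate to true.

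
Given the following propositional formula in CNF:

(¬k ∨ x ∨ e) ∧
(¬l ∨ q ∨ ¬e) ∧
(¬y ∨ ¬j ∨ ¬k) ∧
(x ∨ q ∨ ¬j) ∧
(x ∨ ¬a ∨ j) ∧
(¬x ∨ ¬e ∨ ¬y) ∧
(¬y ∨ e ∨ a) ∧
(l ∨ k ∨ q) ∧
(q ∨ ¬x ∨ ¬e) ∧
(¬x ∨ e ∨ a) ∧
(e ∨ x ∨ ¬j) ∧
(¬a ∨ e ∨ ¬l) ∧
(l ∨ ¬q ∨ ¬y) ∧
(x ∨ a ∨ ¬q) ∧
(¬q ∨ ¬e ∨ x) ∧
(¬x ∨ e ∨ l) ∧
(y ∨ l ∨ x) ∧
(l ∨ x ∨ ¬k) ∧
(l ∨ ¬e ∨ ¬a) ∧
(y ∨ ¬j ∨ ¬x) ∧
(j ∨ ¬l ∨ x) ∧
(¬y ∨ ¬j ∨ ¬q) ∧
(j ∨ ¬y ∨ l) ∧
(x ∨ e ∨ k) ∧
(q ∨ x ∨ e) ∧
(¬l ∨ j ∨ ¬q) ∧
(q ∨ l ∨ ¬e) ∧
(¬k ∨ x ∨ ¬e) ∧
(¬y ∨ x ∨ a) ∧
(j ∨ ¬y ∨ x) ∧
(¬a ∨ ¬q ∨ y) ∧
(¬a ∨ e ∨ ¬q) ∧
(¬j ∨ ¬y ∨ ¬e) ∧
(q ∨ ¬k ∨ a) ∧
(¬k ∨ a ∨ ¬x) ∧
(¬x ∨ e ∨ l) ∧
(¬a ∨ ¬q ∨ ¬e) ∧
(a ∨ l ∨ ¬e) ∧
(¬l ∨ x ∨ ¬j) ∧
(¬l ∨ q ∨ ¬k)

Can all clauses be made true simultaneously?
No

No, the formula is not satisfiable.

No assignment of truth values to the variables can make all 40 clauses true simultaneously.

The formula is UNSAT (unsatisfiable).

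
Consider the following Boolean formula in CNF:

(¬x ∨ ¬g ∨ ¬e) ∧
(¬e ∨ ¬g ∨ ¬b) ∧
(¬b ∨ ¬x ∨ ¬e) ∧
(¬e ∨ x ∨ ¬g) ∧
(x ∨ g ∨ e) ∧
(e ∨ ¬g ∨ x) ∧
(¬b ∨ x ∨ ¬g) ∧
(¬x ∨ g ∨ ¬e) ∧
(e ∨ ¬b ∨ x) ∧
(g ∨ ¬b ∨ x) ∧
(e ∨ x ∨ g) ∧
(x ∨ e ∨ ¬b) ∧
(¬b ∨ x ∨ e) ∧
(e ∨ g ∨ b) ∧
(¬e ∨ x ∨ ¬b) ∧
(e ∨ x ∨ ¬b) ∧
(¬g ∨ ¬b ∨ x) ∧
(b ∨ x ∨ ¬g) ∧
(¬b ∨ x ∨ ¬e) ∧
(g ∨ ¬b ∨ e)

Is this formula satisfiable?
Yes

Yes, the formula is satisfiable.

One satisfying assignment is: e=True, x=False, g=False, b=False

Verification: With this assignment, all 20 clauses evaluate to true.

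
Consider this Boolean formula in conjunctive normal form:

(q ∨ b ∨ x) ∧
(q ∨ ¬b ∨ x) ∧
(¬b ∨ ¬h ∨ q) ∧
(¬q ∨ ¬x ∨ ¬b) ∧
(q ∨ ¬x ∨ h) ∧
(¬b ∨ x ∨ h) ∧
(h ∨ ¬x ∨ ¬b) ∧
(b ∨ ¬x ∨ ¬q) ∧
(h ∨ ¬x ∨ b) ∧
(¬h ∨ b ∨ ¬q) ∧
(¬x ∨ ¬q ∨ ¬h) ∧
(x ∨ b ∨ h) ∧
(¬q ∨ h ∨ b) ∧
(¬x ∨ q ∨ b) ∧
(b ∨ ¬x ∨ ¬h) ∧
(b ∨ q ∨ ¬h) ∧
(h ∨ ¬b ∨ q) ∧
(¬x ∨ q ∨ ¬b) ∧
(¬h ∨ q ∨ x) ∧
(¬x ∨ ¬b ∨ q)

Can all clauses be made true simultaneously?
Yes

Yes, the formula is satisfiable.

One satisfying assignment is: h=True, q=True, b=True, x=False

Verification: With this assignment, all 20 clauses evaluate to true.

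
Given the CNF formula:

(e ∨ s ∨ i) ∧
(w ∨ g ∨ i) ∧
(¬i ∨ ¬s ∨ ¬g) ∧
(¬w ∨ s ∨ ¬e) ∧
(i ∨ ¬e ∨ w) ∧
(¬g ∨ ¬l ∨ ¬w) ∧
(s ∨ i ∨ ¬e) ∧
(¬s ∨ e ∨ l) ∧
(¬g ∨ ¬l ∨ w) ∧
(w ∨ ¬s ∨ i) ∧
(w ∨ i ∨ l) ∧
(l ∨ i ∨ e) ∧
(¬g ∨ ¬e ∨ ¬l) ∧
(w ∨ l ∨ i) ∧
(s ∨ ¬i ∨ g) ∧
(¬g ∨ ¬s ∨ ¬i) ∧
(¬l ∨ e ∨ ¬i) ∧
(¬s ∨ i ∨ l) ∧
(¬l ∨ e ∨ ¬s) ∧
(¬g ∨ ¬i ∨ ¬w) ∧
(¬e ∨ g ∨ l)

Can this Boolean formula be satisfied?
Yes

Yes, the formula is satisfiable.

One satisfying assignment is: s=True, w=True, l=True, i=False, e=True, g=False

Verification: With this assignment, all 21 clauses evaluate to true.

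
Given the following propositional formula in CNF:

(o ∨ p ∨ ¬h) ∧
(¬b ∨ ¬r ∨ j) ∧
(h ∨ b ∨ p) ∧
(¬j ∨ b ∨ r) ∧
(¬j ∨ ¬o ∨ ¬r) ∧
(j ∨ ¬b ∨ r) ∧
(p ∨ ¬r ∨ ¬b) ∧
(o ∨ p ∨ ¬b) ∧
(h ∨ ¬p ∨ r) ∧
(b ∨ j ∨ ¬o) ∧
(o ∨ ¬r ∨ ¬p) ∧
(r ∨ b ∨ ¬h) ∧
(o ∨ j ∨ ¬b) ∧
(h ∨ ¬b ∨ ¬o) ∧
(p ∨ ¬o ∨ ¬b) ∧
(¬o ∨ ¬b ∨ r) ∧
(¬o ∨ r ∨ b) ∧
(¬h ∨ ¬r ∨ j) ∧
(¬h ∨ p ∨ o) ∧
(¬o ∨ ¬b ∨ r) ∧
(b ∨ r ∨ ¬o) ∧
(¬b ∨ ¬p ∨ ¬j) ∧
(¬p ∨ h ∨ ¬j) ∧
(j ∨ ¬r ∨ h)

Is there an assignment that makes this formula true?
No

No, the formula is not satisfiable.

No assignment of truth values to the variables can make all 24 clauses true simultaneously.

The formula is UNSAT (unsatisfiable).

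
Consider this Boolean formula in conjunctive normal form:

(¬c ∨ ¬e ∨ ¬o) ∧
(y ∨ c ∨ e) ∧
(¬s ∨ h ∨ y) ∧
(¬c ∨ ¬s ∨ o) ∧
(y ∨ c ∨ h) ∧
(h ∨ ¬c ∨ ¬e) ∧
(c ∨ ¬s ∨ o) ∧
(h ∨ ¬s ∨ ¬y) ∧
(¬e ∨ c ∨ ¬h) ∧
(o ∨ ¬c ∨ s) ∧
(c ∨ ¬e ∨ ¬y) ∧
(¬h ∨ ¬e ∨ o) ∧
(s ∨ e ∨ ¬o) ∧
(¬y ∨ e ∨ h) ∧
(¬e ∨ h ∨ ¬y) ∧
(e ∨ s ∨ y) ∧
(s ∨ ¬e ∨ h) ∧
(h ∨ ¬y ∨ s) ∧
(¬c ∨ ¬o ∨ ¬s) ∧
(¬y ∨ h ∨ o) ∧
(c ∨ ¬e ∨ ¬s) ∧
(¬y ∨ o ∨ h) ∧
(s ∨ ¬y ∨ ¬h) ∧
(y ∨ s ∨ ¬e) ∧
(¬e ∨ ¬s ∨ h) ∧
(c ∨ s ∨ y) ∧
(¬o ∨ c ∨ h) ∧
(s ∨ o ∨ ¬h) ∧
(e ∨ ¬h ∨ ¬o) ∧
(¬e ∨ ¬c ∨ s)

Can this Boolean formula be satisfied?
No

No, the formula is not satisfiable.

No assignment of truth values to the variables can make all 30 clauses true simultaneously.

The formula is UNSAT (unsatisfiable).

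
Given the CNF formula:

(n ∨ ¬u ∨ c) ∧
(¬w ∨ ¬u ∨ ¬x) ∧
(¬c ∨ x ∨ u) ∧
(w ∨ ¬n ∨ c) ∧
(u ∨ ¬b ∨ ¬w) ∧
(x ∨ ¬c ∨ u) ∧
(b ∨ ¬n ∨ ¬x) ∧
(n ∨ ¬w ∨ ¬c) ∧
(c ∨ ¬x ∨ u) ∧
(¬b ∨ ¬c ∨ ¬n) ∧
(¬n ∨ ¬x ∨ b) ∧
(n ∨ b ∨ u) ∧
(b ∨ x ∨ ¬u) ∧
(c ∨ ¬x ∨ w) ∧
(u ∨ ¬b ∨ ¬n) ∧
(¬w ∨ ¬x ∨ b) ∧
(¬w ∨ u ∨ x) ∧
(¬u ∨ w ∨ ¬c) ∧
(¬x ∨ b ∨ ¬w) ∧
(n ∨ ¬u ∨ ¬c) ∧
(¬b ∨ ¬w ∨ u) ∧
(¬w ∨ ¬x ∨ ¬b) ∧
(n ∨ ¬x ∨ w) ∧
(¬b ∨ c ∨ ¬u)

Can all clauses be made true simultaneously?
Yes

Yes, the formula is satisfiable.

One satisfying assignment is: u=False, x=False, b=True, c=False, w=False, n=False

Verification: With this assignment, all 24 clauses evaluate to true.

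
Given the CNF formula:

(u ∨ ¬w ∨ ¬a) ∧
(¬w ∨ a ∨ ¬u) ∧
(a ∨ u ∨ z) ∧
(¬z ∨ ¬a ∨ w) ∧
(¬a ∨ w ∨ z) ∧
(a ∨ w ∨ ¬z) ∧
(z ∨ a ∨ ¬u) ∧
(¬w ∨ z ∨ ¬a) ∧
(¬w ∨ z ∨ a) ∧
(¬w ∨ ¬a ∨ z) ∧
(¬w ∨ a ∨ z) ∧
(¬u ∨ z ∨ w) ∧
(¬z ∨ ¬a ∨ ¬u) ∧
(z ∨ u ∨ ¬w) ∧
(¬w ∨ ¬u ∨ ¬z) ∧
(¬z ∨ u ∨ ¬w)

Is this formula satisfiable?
No

No, the formula is not satisfiable.

No assignment of truth values to the variables can make all 16 clauses true simultaneously.

The formula is UNSAT (unsatisfiable).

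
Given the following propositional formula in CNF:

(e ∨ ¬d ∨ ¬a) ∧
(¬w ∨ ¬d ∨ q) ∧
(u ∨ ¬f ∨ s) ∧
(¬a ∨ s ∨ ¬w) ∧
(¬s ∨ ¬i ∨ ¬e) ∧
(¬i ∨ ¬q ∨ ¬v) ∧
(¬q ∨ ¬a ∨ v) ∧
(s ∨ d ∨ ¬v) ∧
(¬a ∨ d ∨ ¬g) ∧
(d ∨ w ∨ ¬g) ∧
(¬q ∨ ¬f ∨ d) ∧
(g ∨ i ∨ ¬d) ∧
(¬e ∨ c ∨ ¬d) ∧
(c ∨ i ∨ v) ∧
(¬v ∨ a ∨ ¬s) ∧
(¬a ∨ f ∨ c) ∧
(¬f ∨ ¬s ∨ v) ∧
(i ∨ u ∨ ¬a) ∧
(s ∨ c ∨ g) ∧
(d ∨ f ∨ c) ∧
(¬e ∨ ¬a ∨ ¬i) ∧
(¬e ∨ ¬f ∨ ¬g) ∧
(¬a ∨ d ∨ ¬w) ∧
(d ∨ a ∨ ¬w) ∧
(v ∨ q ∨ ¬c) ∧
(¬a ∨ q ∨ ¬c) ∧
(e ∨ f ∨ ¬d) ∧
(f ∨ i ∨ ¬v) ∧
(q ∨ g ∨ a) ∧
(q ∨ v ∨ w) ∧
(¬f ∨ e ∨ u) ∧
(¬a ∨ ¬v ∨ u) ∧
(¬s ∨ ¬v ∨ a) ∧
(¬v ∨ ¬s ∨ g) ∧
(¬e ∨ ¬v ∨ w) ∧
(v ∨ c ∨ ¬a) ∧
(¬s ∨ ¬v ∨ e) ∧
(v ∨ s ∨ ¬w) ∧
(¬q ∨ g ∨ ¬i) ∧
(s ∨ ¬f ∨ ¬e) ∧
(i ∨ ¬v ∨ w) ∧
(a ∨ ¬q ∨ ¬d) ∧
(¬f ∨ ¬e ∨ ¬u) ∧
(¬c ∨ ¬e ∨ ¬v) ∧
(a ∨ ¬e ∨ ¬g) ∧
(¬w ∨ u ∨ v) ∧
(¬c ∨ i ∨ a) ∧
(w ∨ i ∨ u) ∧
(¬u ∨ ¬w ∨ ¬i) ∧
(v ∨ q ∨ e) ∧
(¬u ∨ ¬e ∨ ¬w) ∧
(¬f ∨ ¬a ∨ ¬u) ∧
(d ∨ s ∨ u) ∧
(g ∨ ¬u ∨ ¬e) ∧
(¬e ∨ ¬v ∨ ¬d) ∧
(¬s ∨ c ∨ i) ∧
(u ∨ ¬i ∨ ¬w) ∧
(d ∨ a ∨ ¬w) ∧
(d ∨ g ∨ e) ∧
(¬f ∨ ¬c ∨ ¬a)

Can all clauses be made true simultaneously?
Yes

Yes, the formula is satisfiable.

One satisfying assignment is: u=True, a=False, s=False, e=False, c=True, f=True, w=False, v=True, i=True, q=False, d=True, g=True

Verification: With this assignment, all 60 clauses evaluate to true.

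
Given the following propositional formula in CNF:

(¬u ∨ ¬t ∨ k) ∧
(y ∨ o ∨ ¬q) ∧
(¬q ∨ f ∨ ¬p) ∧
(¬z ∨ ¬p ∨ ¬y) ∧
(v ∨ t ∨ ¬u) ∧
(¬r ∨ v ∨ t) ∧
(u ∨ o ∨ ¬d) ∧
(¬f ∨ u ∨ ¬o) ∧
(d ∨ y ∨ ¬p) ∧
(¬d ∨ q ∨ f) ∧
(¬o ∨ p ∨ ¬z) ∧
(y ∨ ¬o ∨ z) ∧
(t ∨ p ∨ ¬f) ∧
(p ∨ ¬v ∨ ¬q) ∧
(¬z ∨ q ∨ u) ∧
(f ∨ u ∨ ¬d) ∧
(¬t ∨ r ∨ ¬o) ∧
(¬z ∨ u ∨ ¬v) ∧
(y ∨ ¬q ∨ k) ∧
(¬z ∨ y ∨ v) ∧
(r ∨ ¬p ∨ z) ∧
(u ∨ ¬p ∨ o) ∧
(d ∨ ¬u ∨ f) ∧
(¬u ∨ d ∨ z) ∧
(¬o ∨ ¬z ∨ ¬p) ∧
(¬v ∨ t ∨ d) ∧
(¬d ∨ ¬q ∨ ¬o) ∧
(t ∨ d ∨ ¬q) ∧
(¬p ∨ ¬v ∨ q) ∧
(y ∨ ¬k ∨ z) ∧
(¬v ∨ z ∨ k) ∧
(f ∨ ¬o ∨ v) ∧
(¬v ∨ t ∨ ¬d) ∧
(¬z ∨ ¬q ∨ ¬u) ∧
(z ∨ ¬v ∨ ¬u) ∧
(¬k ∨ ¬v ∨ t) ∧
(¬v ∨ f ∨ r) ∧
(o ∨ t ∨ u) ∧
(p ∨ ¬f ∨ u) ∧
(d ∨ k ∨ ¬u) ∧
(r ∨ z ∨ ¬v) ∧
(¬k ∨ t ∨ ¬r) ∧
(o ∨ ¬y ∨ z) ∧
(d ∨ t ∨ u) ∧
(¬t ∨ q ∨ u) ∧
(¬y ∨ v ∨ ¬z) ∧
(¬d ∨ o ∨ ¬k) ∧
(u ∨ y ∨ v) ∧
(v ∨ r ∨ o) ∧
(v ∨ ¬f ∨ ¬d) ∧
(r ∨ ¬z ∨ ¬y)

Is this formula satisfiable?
Yes

Yes, the formula is satisfiable.

One satisfying assignment is: y=False, r=True, k=True, f=True, t=True, v=True, o=False, q=False, z=True, p=False, u=True, d=False

Verification: With this assignment, all 51 clauses evaluate to true.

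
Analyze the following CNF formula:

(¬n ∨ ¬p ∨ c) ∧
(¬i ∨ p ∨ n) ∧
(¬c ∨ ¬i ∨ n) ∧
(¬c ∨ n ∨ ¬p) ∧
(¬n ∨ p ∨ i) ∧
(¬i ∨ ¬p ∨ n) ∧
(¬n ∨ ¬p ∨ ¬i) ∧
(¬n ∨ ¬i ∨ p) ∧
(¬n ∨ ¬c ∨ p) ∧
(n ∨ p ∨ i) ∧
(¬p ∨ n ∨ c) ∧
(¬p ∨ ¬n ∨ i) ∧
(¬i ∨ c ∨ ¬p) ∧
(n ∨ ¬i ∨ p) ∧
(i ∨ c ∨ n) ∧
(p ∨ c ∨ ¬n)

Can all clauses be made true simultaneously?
No

No, the formula is not satisfiable.

No assignment of truth values to the variables can make all 16 clauses true simultaneously.

The formula is UNSAT (unsatisfiable).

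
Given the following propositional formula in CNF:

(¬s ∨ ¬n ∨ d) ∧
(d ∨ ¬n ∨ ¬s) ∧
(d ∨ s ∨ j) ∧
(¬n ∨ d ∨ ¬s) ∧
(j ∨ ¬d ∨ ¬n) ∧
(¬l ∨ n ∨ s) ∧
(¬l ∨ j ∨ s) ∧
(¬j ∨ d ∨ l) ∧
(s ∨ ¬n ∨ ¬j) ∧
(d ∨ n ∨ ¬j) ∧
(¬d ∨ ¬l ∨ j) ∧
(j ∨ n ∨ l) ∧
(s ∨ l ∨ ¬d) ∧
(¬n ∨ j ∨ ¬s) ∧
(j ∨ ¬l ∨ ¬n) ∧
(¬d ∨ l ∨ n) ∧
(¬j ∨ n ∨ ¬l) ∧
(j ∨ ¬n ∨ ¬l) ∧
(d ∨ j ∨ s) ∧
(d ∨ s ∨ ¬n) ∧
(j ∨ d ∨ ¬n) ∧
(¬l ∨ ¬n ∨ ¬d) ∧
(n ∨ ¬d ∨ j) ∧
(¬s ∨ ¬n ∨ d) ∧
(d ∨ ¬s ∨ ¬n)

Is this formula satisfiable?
Yes

Yes, the formula is satisfiable.

One satisfying assignment is: l=True, s=True, n=False, d=False, j=False

Verification: With this assignment, all 25 clauses evaluate to true.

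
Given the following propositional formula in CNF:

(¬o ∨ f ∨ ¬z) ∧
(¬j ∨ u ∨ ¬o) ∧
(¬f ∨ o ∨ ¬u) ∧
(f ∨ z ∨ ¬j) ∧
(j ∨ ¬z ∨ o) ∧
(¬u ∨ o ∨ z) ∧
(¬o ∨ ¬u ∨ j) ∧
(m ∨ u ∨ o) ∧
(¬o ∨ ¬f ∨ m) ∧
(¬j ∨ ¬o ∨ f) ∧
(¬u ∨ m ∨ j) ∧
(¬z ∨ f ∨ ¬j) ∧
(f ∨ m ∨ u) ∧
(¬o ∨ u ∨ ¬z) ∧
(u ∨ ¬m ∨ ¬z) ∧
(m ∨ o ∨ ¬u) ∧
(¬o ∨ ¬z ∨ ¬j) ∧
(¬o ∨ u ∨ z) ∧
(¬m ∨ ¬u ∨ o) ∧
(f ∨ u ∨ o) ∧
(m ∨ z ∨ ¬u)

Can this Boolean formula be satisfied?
Yes

Yes, the formula is satisfiable.

One satisfying assignment is: u=False, m=True, z=False, f=True, j=False, o=False

Verification: With this assignment, all 21 clauses evaluate to true.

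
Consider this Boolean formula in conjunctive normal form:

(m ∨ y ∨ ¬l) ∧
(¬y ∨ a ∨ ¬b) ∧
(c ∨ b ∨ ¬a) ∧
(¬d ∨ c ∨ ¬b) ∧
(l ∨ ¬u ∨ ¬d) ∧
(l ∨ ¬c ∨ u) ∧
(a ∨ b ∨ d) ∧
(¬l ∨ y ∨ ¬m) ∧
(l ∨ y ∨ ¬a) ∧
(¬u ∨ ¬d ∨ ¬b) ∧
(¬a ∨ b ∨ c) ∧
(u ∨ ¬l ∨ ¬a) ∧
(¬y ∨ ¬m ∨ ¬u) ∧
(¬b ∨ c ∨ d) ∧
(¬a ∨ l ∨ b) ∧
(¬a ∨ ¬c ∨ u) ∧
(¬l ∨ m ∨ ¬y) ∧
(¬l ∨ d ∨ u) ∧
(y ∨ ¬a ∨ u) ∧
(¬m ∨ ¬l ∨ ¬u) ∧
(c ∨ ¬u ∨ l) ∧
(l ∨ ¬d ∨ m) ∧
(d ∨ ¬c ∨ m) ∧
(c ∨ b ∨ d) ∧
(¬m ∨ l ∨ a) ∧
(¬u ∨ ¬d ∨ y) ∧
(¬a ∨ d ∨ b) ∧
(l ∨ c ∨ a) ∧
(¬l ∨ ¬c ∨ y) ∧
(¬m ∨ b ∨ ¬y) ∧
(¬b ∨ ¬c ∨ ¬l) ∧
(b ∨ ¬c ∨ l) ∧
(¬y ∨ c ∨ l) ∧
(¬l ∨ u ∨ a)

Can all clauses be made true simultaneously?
No

No, the formula is not satisfiable.

No assignment of truth values to the variables can make all 34 clauses true simultaneously.

The formula is UNSAT (unsatisfiable).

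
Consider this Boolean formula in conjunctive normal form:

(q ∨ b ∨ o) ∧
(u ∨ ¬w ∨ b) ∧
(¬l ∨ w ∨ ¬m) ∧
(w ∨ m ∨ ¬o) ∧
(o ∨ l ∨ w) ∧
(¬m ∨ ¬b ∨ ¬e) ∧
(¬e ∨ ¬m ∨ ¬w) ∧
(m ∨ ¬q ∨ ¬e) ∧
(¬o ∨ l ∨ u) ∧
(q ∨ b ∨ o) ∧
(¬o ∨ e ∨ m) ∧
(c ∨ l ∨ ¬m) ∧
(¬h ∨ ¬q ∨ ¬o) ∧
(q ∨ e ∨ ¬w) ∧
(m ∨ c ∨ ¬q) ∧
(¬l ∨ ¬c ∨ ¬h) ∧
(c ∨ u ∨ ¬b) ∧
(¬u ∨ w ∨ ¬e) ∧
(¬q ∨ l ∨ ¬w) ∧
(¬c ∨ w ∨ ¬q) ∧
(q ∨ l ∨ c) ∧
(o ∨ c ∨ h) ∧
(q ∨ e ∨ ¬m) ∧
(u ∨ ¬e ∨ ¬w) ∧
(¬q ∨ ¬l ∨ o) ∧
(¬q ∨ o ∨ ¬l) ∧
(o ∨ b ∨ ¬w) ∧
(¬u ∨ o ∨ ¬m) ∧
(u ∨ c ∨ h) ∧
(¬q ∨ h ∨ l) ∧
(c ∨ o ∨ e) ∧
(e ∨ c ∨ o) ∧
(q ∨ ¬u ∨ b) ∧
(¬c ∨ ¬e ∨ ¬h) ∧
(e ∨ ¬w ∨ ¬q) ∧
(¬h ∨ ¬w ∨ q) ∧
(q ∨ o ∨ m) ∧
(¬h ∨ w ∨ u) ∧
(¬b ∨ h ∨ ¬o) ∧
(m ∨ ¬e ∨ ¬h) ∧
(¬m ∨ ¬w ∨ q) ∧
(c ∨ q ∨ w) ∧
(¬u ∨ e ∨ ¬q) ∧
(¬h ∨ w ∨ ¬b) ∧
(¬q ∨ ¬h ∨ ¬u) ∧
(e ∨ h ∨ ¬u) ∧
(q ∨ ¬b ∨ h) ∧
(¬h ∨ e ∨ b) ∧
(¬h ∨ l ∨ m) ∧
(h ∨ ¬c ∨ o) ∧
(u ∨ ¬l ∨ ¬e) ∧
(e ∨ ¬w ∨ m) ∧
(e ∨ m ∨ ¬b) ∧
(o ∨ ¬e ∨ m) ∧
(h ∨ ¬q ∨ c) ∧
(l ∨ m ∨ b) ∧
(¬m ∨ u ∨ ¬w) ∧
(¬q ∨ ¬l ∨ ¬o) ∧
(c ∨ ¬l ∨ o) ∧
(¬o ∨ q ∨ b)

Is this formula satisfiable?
No

No, the formula is not satisfiable.

No assignment of truth values to the variables can make all 60 clauses true simultaneously.

The formula is UNSAT (unsatisfiable).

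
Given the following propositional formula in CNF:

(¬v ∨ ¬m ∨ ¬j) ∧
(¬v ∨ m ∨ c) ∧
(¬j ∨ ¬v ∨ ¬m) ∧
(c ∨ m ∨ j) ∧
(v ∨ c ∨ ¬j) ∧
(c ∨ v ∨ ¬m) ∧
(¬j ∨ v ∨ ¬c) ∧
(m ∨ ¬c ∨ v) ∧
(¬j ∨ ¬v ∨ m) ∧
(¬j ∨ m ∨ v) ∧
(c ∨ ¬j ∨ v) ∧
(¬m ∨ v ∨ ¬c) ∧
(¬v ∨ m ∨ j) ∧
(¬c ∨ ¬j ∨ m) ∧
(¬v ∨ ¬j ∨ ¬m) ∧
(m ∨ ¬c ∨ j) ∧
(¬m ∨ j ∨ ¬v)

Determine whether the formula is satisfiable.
No

No, the formula is not satisfiable.

No assignment of truth values to the variables can make all 17 clauses true simultaneously.

The formula is UNSAT (unsatisfiable).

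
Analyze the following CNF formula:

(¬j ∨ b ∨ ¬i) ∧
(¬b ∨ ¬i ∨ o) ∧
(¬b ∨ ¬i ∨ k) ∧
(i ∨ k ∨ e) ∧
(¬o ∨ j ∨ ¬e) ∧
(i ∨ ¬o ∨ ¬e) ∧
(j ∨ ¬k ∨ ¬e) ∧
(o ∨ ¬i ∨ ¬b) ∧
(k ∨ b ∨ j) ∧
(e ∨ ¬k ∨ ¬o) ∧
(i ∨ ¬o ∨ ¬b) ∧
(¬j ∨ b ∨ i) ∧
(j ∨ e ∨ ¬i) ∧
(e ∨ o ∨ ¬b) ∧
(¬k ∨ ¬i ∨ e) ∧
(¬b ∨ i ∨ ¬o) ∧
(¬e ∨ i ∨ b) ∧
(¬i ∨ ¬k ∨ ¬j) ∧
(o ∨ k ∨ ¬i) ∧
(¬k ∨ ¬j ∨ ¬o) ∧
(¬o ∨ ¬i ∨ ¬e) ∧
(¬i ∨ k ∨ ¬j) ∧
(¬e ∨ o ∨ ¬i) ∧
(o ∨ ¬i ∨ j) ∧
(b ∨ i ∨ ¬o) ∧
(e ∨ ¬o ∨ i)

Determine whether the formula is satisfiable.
Yes

Yes, the formula is satisfiable.

One satisfying assignment is: j=False, i=False, o=False, e=True, b=True, k=False

Verification: With this assignment, all 26 clauses evaluate to true.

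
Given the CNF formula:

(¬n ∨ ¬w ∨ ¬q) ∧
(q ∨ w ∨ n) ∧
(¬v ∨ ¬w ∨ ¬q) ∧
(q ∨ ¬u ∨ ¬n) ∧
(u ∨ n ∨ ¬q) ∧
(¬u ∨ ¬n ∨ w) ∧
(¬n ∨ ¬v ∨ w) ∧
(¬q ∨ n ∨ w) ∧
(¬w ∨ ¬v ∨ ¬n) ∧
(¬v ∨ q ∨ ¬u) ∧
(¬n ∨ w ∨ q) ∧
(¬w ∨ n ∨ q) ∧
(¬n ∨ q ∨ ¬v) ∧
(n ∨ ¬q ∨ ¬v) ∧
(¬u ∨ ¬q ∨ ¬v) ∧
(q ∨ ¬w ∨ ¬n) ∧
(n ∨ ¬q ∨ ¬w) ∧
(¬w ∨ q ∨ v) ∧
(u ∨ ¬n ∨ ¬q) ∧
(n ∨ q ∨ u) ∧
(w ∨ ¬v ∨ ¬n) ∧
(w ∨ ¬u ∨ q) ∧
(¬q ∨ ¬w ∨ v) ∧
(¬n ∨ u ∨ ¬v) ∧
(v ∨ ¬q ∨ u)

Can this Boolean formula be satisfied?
No

No, the formula is not satisfiable.

No assignment of truth values to the variables can make all 25 clauses true simultaneously.

The formula is UNSAT (unsatisfiable).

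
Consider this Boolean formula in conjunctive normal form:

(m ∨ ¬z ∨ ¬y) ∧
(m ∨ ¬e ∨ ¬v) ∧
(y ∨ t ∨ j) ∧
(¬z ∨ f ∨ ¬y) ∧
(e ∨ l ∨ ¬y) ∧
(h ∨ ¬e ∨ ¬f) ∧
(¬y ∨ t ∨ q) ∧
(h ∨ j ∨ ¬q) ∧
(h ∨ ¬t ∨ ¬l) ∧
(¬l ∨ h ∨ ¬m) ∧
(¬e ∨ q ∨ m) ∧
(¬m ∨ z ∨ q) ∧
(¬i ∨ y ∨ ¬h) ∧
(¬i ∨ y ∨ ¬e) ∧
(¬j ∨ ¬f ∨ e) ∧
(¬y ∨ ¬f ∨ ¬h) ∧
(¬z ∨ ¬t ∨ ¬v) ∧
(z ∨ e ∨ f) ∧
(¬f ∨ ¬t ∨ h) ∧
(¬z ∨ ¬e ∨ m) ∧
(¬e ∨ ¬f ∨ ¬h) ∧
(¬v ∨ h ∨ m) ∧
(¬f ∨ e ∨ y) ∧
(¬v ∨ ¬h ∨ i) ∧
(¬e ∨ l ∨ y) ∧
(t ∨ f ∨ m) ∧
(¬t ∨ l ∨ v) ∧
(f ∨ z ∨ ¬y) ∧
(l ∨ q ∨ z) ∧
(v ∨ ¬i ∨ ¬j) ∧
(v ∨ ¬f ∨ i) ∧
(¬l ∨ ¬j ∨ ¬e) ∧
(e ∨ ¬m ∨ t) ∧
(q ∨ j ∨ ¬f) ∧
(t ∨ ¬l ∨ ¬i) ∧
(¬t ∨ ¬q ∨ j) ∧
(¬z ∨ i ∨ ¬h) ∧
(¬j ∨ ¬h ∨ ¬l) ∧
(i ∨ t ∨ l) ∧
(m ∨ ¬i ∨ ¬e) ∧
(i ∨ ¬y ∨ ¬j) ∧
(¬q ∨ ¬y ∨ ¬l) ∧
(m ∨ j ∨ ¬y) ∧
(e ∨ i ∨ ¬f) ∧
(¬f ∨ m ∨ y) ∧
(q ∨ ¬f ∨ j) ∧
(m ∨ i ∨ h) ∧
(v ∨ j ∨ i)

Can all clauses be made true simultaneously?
No

No, the formula is not satisfiable.

No assignment of truth values to the variables can make all 48 clauses true simultaneously.

The formula is UNSAT (unsatisfiable).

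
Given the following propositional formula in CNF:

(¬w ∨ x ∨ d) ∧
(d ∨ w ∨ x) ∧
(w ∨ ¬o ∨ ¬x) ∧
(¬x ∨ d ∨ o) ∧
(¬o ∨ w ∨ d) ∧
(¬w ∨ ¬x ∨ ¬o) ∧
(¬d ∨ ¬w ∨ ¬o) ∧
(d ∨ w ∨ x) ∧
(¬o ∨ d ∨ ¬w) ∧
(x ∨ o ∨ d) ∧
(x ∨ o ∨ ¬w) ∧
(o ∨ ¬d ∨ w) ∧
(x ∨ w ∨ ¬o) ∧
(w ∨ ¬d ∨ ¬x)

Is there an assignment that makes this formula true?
Yes

Yes, the formula is satisfiable.

One satisfying assignment is: w=True, o=False, x=True, d=True

Verification: With this assignment, all 14 clauses evaluate to true.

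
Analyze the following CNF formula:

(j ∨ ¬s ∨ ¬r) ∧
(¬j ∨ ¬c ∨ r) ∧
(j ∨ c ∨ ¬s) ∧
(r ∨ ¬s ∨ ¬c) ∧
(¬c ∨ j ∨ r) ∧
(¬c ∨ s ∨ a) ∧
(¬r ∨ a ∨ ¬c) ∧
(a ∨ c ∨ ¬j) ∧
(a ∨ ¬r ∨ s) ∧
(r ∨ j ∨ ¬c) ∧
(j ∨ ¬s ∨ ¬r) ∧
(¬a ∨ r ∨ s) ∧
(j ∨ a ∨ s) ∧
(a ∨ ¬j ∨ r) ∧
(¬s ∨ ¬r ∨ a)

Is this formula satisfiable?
Yes

Yes, the formula is satisfiable.

One satisfying assignment is: r=True, j=False, s=False, a=True, c=False

Verification: With this assignment, all 15 clauses evaluate to true.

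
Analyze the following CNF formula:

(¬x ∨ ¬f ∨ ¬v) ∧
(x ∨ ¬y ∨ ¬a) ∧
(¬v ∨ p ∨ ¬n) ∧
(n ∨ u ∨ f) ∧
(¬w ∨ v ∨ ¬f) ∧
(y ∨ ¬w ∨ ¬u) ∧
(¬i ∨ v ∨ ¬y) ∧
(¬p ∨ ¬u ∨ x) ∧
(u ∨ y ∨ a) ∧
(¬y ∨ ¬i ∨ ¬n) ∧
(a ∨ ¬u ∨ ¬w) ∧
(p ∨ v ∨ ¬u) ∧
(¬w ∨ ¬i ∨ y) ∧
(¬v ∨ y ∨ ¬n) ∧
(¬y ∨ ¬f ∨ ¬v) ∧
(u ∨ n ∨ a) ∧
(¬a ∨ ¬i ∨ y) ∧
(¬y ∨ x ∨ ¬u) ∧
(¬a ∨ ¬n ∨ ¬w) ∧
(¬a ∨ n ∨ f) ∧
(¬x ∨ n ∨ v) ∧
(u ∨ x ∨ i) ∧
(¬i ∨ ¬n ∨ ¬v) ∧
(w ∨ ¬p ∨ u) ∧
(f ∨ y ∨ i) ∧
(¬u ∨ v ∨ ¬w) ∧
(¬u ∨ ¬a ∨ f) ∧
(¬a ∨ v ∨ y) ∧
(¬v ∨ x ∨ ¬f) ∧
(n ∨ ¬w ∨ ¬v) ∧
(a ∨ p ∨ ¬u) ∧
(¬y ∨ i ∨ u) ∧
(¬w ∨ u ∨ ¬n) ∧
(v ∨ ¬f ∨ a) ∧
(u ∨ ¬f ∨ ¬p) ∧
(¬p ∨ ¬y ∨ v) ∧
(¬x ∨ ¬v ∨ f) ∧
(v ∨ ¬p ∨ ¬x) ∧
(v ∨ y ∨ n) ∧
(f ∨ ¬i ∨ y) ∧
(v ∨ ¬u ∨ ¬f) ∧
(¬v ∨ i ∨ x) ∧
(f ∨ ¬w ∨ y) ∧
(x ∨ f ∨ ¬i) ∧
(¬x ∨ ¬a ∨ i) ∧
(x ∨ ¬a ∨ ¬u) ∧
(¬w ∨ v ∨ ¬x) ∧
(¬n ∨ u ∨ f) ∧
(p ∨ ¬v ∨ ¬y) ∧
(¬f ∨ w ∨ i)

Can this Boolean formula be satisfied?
No

No, the formula is not satisfiable.

No assignment of truth values to the variables can make all 50 clauses true simultaneously.

The formula is UNSAT (unsatisfiable).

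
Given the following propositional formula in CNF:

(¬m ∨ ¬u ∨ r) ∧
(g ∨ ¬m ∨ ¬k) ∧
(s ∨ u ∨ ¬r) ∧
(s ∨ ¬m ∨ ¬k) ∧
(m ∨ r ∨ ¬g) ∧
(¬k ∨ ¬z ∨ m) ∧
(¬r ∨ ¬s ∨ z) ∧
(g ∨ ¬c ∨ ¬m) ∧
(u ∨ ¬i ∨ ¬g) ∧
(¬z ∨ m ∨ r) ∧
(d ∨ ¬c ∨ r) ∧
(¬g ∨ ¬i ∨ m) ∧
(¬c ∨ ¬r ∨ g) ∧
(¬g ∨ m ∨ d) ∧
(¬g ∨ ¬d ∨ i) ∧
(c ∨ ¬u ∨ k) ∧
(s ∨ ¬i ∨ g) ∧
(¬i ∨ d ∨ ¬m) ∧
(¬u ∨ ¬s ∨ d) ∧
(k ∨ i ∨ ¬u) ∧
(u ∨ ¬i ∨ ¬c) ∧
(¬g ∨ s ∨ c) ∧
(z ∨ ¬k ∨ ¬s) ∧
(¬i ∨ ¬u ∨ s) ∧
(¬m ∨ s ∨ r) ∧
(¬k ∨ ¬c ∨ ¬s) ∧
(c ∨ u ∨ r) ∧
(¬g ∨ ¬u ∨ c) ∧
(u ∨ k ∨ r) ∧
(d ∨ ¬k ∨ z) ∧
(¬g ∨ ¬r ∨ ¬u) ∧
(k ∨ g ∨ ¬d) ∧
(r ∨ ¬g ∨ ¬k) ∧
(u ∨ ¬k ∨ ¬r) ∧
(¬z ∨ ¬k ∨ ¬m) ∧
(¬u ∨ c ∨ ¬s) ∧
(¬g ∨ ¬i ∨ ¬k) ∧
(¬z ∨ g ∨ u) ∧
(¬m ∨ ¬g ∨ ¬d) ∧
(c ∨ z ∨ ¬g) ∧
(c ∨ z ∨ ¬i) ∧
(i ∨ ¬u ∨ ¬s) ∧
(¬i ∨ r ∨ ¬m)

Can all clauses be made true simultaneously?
Yes

Yes, the formula is satisfiable.

One satisfying assignment is: g=True, r=True, i=False, k=False, d=False, c=False, u=False, s=True, m=True, z=True

Verification: With this assignment, all 43 clauses evaluate to true.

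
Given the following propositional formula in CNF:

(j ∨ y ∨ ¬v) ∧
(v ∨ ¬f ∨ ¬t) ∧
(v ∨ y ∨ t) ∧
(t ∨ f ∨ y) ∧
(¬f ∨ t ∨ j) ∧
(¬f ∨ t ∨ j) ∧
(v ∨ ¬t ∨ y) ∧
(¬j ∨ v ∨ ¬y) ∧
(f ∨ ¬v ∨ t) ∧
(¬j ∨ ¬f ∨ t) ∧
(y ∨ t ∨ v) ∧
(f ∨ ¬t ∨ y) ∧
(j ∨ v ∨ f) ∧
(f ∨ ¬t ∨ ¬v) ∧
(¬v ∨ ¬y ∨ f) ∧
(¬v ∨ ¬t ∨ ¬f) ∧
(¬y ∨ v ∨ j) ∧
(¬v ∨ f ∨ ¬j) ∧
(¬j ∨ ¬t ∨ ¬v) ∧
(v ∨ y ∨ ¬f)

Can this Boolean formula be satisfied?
No

No, the formula is not satisfiable.

No assignment of truth values to the variables can make all 20 clauses true simultaneously.

The formula is UNSAT (unsatisfiable).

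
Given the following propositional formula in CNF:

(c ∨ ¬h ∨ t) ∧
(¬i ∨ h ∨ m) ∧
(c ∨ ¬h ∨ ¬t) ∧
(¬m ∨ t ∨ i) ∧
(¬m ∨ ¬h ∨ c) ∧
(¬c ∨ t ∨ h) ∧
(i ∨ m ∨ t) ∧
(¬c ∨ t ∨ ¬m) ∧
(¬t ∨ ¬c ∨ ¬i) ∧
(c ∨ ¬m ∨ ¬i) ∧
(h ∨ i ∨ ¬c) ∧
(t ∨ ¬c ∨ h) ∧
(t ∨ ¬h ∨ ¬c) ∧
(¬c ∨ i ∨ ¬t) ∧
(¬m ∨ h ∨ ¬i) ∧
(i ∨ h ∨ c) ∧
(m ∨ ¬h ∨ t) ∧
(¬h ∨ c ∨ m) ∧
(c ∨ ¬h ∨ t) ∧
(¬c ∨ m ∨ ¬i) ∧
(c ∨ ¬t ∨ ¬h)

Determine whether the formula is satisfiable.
No

No, the formula is not satisfiable.

No assignment of truth values to the variables can make all 21 clauses true simultaneously.

The formula is UNSAT (unsatisfiable).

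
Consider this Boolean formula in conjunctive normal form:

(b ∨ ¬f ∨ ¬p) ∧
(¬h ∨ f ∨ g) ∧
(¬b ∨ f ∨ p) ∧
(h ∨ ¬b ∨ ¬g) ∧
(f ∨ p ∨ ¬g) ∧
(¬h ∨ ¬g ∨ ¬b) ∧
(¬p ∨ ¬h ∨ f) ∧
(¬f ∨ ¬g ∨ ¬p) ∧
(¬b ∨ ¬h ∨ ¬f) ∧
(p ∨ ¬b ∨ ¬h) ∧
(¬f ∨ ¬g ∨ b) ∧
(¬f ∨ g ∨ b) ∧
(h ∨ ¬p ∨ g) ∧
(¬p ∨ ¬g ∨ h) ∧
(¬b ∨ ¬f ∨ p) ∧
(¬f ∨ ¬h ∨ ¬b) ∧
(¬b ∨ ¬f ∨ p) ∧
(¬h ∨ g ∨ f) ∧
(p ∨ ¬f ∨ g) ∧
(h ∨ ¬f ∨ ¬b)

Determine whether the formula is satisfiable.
Yes

Yes, the formula is satisfiable.

One satisfying assignment is: g=False, h=False, p=False, b=False, f=False

Verification: With this assignment, all 20 clauses evaluate to true.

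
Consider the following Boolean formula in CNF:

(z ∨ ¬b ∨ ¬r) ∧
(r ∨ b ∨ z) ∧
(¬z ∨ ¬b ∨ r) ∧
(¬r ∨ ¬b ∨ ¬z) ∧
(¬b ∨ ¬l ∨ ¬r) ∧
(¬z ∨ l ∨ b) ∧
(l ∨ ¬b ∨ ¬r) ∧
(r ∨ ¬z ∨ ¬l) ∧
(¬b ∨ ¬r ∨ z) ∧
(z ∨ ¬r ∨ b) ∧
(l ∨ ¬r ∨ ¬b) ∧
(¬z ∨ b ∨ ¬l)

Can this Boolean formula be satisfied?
Yes

Yes, the formula is satisfiable.

One satisfying assignment is: r=False, l=False, b=True, z=False

Verification: With this assignment, all 12 clauses evaluate to true.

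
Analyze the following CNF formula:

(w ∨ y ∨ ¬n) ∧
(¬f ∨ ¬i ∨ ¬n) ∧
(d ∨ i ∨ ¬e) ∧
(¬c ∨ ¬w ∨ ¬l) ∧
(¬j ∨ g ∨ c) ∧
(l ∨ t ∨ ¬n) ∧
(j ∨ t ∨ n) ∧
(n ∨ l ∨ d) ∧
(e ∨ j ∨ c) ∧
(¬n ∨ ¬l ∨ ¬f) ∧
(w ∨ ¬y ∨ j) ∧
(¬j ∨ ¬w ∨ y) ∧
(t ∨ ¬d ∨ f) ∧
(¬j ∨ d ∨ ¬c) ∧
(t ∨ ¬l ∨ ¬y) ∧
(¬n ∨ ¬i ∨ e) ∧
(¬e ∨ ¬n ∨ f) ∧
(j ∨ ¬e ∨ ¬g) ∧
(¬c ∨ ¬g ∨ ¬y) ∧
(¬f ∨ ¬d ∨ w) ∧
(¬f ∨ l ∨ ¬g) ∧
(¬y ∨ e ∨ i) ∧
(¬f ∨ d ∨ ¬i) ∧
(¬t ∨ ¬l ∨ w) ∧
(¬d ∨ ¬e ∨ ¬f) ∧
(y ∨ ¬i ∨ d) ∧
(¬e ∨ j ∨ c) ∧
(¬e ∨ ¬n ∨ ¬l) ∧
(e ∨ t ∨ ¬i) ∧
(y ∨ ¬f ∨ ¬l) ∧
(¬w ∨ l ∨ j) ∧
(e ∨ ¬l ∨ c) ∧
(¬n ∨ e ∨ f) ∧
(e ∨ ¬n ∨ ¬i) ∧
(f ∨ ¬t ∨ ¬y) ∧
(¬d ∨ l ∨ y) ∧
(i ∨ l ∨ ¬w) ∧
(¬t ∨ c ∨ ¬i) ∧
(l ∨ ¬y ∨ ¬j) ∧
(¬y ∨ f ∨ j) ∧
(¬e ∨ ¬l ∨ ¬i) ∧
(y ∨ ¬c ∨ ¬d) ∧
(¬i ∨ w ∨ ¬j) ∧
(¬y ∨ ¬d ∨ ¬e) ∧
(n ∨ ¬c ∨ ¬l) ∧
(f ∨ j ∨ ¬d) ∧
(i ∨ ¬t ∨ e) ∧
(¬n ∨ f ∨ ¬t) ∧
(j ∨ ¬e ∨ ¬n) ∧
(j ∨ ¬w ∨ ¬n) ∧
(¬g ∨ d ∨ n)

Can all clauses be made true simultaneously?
No

No, the formula is not satisfiable.

No assignment of truth values to the variables can make all 51 clauses true simultaneously.

The formula is UNSAT (unsatisfiable).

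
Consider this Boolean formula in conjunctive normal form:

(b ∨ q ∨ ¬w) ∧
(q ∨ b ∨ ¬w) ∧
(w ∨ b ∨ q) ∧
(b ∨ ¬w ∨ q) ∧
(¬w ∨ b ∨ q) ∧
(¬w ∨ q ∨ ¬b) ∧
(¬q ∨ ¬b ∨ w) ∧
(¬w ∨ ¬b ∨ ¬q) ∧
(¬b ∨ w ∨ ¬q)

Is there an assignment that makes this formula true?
Yes

Yes, the formula is satisfiable.

One satisfying assignment is: q=False, w=False, b=True

Verification: With this assignment, all 9 clauses evaluate to true.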